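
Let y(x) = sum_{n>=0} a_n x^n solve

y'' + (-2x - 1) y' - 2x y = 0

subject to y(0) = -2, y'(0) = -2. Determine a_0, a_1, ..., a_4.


Ansatz: y(x) = sum_{n>=0} a_n x^n, so y'(x) = sum_{n>=1} n a_n x^(n-1) and y''(x) = sum_{n>=2} n(n-1) a_n x^(n-2).
Substitute into P(x) y'' + Q(x) y' + R(x) y = 0 with P(x) = 1, Q(x) = -2x - 1, R(x) = -2x, and match powers of x.
Initial conditions: a_0 = -2, a_1 = -2.
Setting the coefficient of each power of x to zero and solving order by order (substituting the coefficients already found):
  x^0: 2 a_2 - a_1 = 0  ->  2 a_2 = a_1 = -2  ->  a_2 = -1
  x^1: 6 a_3 - 2 a_2 - 2 a_1 - 2 a_0 = 0  ->  6 a_3 = 2 a_2 + 2 a_1 + 2 a_0 = -10  ->  a_3 = -5/3
  x^2: 12 a_4 - 3 a_3 - 4 a_2 - 2 a_1 = 0  ->  12 a_4 = 3 a_3 + 4 a_2 + 2 a_1 = -13  ->  a_4 = -13/12
Truncated series: y(x) = -2 - 2 x - x^2 - (5/3) x^3 - (13/12) x^4 + O(x^5).

a_0 = -2; a_1 = -2; a_2 = -1; a_3 = -5/3; a_4 = -13/12


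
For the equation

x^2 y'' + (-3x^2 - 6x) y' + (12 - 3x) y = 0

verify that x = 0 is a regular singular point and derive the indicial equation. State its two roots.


Divide by x^2 to reach normal form y'' + P_1(x) y' + P_2(x) y = 0 with P_1(x) = -3 - 6/x and P_2(x) = -3/x + 12/x^2.
x = 0 is a singular point because the y'-coefficient -3 - 6/x has a pole at x = 0 and the y-coefficient -3/x + 12/x^2 has a pole at x = 0.
It is a regular singular point because x P_1(x) = p(x) = -3x - 6 and x^2 P_2(x) = q(x) = 12 - 3x are polynomials, hence analytic at x = 0.
p(0) = -6,  q(0) = 12.
Indicial equation: r(r-1) + p(0) r + q(0) = 0, i.e. r^2 + (p(0) - 1) r + q(0) = 0, i.e. r^2 - 7 r + 12 = 0.
Discriminant: (-7)^2 - 4(12) = 1, so r = (7 ± 1)/2.
Solving: r_1 = 4, r_2 = 3.

indicial: r^2 - 7 r + 12 = 0; roots r_1 = 4, r_2 = 3


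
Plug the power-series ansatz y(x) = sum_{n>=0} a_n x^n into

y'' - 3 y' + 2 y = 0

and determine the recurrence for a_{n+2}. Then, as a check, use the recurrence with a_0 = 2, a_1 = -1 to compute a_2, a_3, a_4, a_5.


Substitute y = sum_n a_n x^n.
y''(x) has coefficient (n+2)(n+1) a_{n+2} at x^n;
-3 y'(x) has coefficient -3 (n+1) a_{n+1} at x^n;
2 y(x) has coefficient 2 a_n at x^n.
Matching x^n: (n+2)(n+1) a_{n+2} - 3 (n+1) a_{n+1} + 2 a_n = 0.
Thus a_{n+2} = [3 (n+1) a_{n+1} - 2 a_n] / ((n+1)(n+2)).

Check with a_0 = 2, a_1 = -1 (apply the recurrence for n = 0, 1, 2, 3): a_0 = 2, a_1 = -1, a_2 = -7/2, a_3 = -19/6, a_4 = -43/24, a_5 = -91/120.

a_(n+2) = [3 (n+1) a_(n+1) - 2 a_n] / ((n+1)(n+2)); check: a_0 = 2, a_1 = -1, a_2 = -7/2, a_3 = -19/6, a_4 = -43/24, a_5 = -91/120


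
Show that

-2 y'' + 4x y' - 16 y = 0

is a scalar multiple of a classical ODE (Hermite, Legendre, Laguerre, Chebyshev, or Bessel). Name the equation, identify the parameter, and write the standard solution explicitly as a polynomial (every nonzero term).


All three coefficients share the factor -2; dividing through by -2 gives  y'' - 2x y' + 8 y = 0.
This matches the Hermite equation y'' - 2x y' + 2n y = 0 with 2n = 8, so n = 4; the polynomial solution is H_4(x).
With y = sum_k a_k x^k, matching x^k gives (k+2)(k+1) a_{k+2} = 2(k - n) a_k = 2(k - 4) a_k. The right side vanishes at k = 4, so the series with the parity of 4 terminates at degree 4.
Standard normalization: leading coefficient of H_n is 2^n, so a_4 = 2^4 = 16. Work downward with a_k = (k+1)(k+2) a_{k+2} / (2(k - n)):
  a_2 = (3)(4)(16) / (2(2 - 4)) = 192/(-4) = -48
  a_0 = (1)(2)(-48) / (2(0 - 4)) = -96/(-8) = 12
Hence H_4(x) = 16 x^4 - 48 x^2 + 12.

H_4(x); series = 16 x^4 - 48 x^2 + 12


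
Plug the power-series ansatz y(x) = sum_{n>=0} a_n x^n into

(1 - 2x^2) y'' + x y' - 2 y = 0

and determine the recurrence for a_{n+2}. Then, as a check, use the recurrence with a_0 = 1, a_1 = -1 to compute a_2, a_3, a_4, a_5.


Substitute y = sum_n a_n x^n.
(1 - 2 x^2) y'' contributes (n+2)(n+1) a_{n+2} - 2 n(n-1) a_n at x^n.
x y'(x) contributes n a_n at x^n.
-2 y(x) contributes -2 a_n at x^n.
Matching x^n: (n+2)(n+1) a_{n+2} + (-2 n(n-1) + n - 2) a_n = 0.
Thus a_{n+2} = (2 n(n-1) - n + 2) / ((n+1)(n+2)) * a_n.

Check with a_0 = 1, a_1 = -1 (apply the recurrence for n = 0, 1, 2, 3): a_0 = 1, a_1 = -1, a_2 = 1, a_3 = -1/6, a_4 = 1/3, a_5 = -11/120.

a_(n+2) = (2 n(n-1) - n + 2) / ((n+1)(n+2)) * a_n; check: a_0 = 1, a_1 = -1, a_2 = 1, a_3 = -1/6, a_4 = 1/3, a_5 = -11/120


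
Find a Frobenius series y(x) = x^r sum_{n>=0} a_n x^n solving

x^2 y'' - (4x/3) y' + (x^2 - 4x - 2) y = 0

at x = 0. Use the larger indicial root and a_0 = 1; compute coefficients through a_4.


Write in Frobenius form y'' + (p(x)/x) y' + (q(x)/x^2) y = 0:
  p(x) = -4/3,  q(x) = x^2 - 4x - 2.
Indicial equation: r(r-1) + (-4/3) r + (-2) = 0 -> roots r_1 = 3, r_2 = -2/3.
Take r = r_1 = 3. Let y(x) = x^r sum_{n>=0} a_n x^n with a_0 = 1.
Substitute y = x^r sum a_n x^n and match x^{r+n}. The recurrence is
  D(n) a_n - 4 a_{n-1} + 1 a_{n-2} = 0,  where D(n) = (r+n)(r+n-1) + (-4/3)(r+n) + (-2).
  a_n = [4 a_{n-1} - 1 a_{n-2}] / D(n).
Since the indicial polynomial factors as (r - r_1)(r - r_2), D(n) = (r_1 + n - r_1)(r_1 + n - r_2) = n(n + 11/3).
Evaluating step by step (a_0 = 1):
  n = 1: D(1) = 1(1 + 11/3) = 14/3; numerator = 4(1) = 4; a_1 = (4)/(14/3) = 6/7
  n = 2: D(2) = 2(2 + 11/3) = 34/3; numerator = 4(6/7) - 1(1) = 17/7; a_2 = (17/7)/(34/3) = 3/14
  n = 3: D(3) = 3(3 + 11/3) = 20; numerator = 4(3/14) - 1(6/7) = 0; a_3 = (0)/(20) = 0
  n = 4: D(4) = 4(4 + 11/3) = 92/3; numerator = 4(0) - 1(3/14) = -3/14; a_4 = (-3/14)/(92/3) = -9/1288

r = 3; a_0 = 1; a_1 = 6/7; a_2 = 3/14; a_3 = 0; a_4 = -9/1288


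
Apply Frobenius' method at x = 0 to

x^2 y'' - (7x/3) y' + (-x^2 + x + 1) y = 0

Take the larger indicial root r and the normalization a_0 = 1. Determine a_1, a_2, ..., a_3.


Write in Frobenius form y'' + (p(x)/x) y' + (q(x)/x^2) y = 0:
  p(x) = -7/3,  q(x) = -x^2 + x + 1.
Indicial equation: r(r-1) + (-7/3) r + (1) = 0 -> roots r_1 = 3, r_2 = 1/3.
Take r = r_1 = 3. Let y(x) = x^r sum_{n>=0} a_n x^n with a_0 = 1.
Substitute y = x^r sum a_n x^n and match x^{r+n}. The recurrence is
  D(n) a_n + 1 a_{n-1} - 1 a_{n-2} = 0,  where D(n) = (r+n)(r+n-1) + (-7/3)(r+n) + (1).
  a_n = [-1 a_{n-1} + 1 a_{n-2}] / D(n).
Since the indicial polynomial factors as (r - r_1)(r - r_2), D(n) = (r_1 + n - r_1)(r_1 + n - r_2) = n(n + 8/3).
Evaluating step by step (a_0 = 1):
  n = 1: D(1) = 1(1 + 8/3) = 11/3; numerator = -1(1) = -1; a_1 = (-1)/(11/3) = -3/11
  n = 2: D(2) = 2(2 + 8/3) = 28/3; numerator = -1(-3/11) + 1(1) = 14/11; a_2 = (14/11)/(28/3) = 3/22
  n = 3: D(3) = 3(3 + 8/3) = 17; numerator = -1(3/22) + 1(-3/11) = -9/22; a_3 = (-9/22)/(17) = -9/374

r = 3; a_0 = 1; a_1 = -3/11; a_2 = 3/22; a_3 = -9/374


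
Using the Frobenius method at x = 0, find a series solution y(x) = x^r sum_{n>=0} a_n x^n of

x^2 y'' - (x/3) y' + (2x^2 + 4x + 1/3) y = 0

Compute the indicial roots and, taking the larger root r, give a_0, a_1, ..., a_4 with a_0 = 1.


Write in Frobenius form y'' + (p(x)/x) y' + (q(x)/x^2) y = 0:
  p(x) = -1/3,  q(x) = 2x^2 + 4x + 1/3.
Indicial equation: r(r-1) + (-1/3) r + (1/3) = 0 -> roots r_1 = 1, r_2 = 1/3.
Take r = r_1 = 1. Let y(x) = x^r sum_{n>=0} a_n x^n with a_0 = 1.
Substitute y = x^r sum a_n x^n and match x^{r+n}. The recurrence is
  D(n) a_n + 4 a_{n-1} + 2 a_{n-2} = 0,  where D(n) = (r+n)(r+n-1) + (-1/3)(r+n) + (1/3).
  a_n = [-4 a_{n-1} - 2 a_{n-2}] / D(n).
Since the indicial polynomial factors as (r - r_1)(r - r_2), D(n) = (r_1 + n - r_1)(r_1 + n - r_2) = n(n + 2/3).
Evaluating step by step (a_0 = 1):
  n = 1: D(1) = 1(1 + 2/3) = 5/3; numerator = -4(1) = -4; a_1 = (-4)/(5/3) = -12/5
  n = 2: D(2) = 2(2 + 2/3) = 16/3; numerator = -4(-12/5) - 2(1) = 38/5; a_2 = (38/5)/(16/3) = 57/40
  n = 3: D(3) = 3(3 + 2/3) = 11; numerator = -4(57/40) - 2(-12/5) = -9/10; a_3 = (-9/10)/(11) = -9/110
  n = 4: D(4) = 4(4 + 2/3) = 56/3; numerator = -4(-9/110) - 2(57/40) = -111/44; a_4 = (-111/44)/(56/3) = -333/2464

r = 1; a_0 = 1; a_1 = -12/5; a_2 = 57/40; a_3 = -9/110; a_4 = -333/2464


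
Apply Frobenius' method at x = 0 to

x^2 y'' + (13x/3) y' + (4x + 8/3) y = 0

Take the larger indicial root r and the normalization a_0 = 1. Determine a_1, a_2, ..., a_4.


Write in Frobenius form y'' + (p(x)/x) y' + (q(x)/x^2) y = 0:
  p(x) = 13/3,  q(x) = 4x + 8/3.
Indicial equation: r(r-1) + (13/3) r + (8/3) = 0 -> roots r_1 = -4/3, r_2 = -2.
Take r = r_1 = -4/3. Let y(x) = x^r sum_{n>=0} a_n x^n with a_0 = 1.
Substitute y = x^r sum a_n x^n and match x^{r+n}. The recurrence is
  D(n) a_n + 4 a_{n-1} = 0,  where D(n) = (r+n)(r+n-1) + (13/3)(r+n) + (8/3).
  a_n = -4 / D(n) * a_{n-1}.
Since the indicial polynomial factors as (r - r_1)(r - r_2), D(n) = (r_1 + n - r_1)(r_1 + n - r_2) = n(n + 2/3).
Evaluating step by step (a_0 = 1):
  n = 1: D(1) = 1(1 + 2/3) = 5/3; numerator = -4(1) = -4; a_1 = (-4)/(5/3) = -12/5
  n = 2: D(2) = 2(2 + 2/3) = 16/3; numerator = -4(-12/5) = 48/5; a_2 = (48/5)/(16/3) = 9/5
  n = 3: D(3) = 3(3 + 2/3) = 11; numerator = -4(9/5) = -36/5; a_3 = (-36/5)/(11) = -36/55
  n = 4: D(4) = 4(4 + 2/3) = 56/3; numerator = -4(-36/55) = 144/55; a_4 = (144/55)/(56/3) = 54/385

r = -4/3; a_0 = 1; a_1 = -12/5; a_2 = 9/5; a_3 = -36/55; a_4 = 54/385


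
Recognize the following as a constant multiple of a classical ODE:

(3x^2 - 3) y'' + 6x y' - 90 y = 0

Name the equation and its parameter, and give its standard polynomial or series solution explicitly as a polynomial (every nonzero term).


All three coefficients share the factor -3; dividing through by -3 gives  (1 - x^2) y'' - 2x y' + 30 y = 0.
This matches the Legendre equation (1 - x^2) y'' - 2x y' + n(n+1) y = 0 (note the -2x y' term) with n(n+1) = 30, so n = 5; the polynomial solution is P_5(x).
With y = sum_k a_k x^k, matching x^k gives (k+2)(k+1) a_{k+2} = [k(k+1) - n(n+1)] a_k = (k - 5)(k + 6) a_k. The right side vanishes at k = 5, so the series with the parity of 5 terminates at degree 5.
Standard normalization (P_n(1) = 1): leading coefficient (2n)!/(2^n (n!)^2) = 3628800/(32*14400) = 63/8, so a_5 = 63/8. Work downward with a_k = (k+1)(k+2) a_{k+2} / ((k - 5)(k + 6)):
  a_3 = (4)(5)(63/8) / ((3 - 5)(3 + 6)) = (315/2)/(-18) = -35/4
  a_1 = (2)(3)(-35/4) / ((1 - 5)(1 + 6)) = (-105/2)/(-28) = 15/8
Hence P_5(x) = 63 x^5/8 - 35 x^3/4 + 15 x/8.

P_5(x); series = 63 x^5/8 - 35 x^3/4 + 15 x/8


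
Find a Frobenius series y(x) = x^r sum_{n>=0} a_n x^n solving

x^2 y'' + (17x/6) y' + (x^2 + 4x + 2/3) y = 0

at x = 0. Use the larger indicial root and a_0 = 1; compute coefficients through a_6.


Write in Frobenius form y'' + (p(x)/x) y' + (q(x)/x^2) y = 0:
  p(x) = 17/6,  q(x) = x^2 + 4x + 2/3.
Indicial equation: r(r-1) + (17/6) r + (2/3) = 0 -> roots r_1 = -1/2, r_2 = -4/3.
Take r = r_1 = -1/2. Let y(x) = x^r sum_{n>=0} a_n x^n with a_0 = 1.
Substitute y = x^r sum a_n x^n and match x^{r+n}. The recurrence is
  D(n) a_n + 4 a_{n-1} + 1 a_{n-2} = 0,  where D(n) = (r+n)(r+n-1) + (17/6)(r+n) + (2/3).
  a_n = [-4 a_{n-1} - 1 a_{n-2}] / D(n).
Since the indicial polynomial factors as (r - r_1)(r - r_2), D(n) = (r_1 + n - r_1)(r_1 + n - r_2) = n(n + 5/6).
Evaluating step by step (a_0 = 1):
  n = 1: D(1) = 1(1 + 5/6) = 11/6; numerator = -4(1) = -4; a_1 = (-4)/(11/6) = -24/11
  n = 2: D(2) = 2(2 + 5/6) = 17/3; numerator = -4(-24/11) - 1(1) = 85/11; a_2 = (85/11)/(17/3) = 15/11
  n = 3: D(3) = 3(3 + 5/6) = 23/2; numerator = -4(15/11) - 1(-24/11) = -36/11; a_3 = (-36/11)/(23/2) = -72/253
  n = 4: D(4) = 4(4 + 5/6) = 58/3; numerator = -4(-72/253) - 1(15/11) = -57/253; a_4 = (-57/253)/(58/3) = -171/14674
  n = 5: D(5) = 5(5 + 5/6) = 175/6; numerator = -4(-171/14674) - 1(-72/253) = 2430/7337; a_5 = (2430/7337)/(175/6) = 2916/256795
  n = 6: D(6) = 6(6 + 5/6) = 41; numerator = -4(2916/256795) - 1(-171/14674) = -17343/513590; a_6 = (-17343/513590)/(41) = -423/513590

r = -1/2; a_0 = 1; a_1 = -24/11; a_2 = 15/11; a_3 = -72/253; a_4 = -171/14674; a_5 = 2916/256795; a_6 = -423/513590


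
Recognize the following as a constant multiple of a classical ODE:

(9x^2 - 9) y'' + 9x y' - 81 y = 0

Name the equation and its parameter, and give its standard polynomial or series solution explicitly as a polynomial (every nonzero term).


All three coefficients share the factor -9; dividing through by -9 gives  (1 - x^2) y'' - x y' + 9 y = 0.
This matches the Chebyshev equation (1 - x^2) y'' - x y' + n^2 y = 0 (note the -x y' term, not -2x y') with n^2 = 9, so n = 3; the polynomial solution is T_3(x).
With y = sum_k a_k x^k, matching x^k gives (k+2)(k+1) a_{k+2} = (k^2 - n^2) a_k = (k - 3)(k + 3) a_k. The right side vanishes at k = 3, so the series with the parity of 3 terminates at degree 3.
Standard normalization: leading coefficient of T_n is 2^(n-1), so a_3 = 2^2 = 4. Work downward with a_k = (k+1)(k+2) a_{k+2} / ((k - 3)(k + 3)):
  a_1 = (2)(3)(4) / ((1 - 3)(1 + 3)) = 24/(-8) = -3
Hence T_3(x) = 4 x^3 - 3 x.

T_3(x); series = 4 x^3 - 3 x


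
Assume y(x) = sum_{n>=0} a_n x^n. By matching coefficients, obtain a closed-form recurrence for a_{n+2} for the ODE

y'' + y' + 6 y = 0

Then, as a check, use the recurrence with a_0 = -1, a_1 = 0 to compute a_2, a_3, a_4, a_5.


Substitute y = sum_n a_n x^n.
y''(x) has coefficient (n+2)(n+1) a_{n+2} at x^n;
y'(x) has coefficient (n+1) a_{n+1} at x^n;
6 y(x) has coefficient 6 a_n at x^n.
Matching x^n: (n+2)(n+1) a_{n+2} + (n+1) a_{n+1} + 6 a_n = 0.
Thus a_{n+2} = [-(n+1) a_{n+1} - 6 a_n] / ((n+1)(n+2)).

Check with a_0 = -1, a_1 = 0 (apply the recurrence for n = 0, 1, 2, 3): a_0 = -1, a_1 = 0, a_2 = 3, a_3 = -1, a_4 = -5/4, a_5 = 11/20.

a_(n+2) = [-(n+1) a_(n+1) - 6 a_n] / ((n+1)(n+2)); check: a_0 = -1, a_1 = 0, a_2 = 3, a_3 = -1, a_4 = -5/4, a_5 = 11/20


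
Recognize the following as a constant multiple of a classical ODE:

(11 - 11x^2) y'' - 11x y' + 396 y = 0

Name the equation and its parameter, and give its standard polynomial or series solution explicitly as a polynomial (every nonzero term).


All three coefficients share the factor 11; dividing through by 11 gives  (1 - x^2) y'' - x y' + 36 y = 0.
This matches the Chebyshev equation (1 - x^2) y'' - x y' + n^2 y = 0 (note the -x y' term, not -2x y') with n^2 = 36, so n = 6; the polynomial solution is T_6(x).
With y = sum_k a_k x^k, matching x^k gives (k+2)(k+1) a_{k+2} = (k^2 - n^2) a_k = (k - 6)(k + 6) a_k. The right side vanishes at k = 6, so the series with the parity of 6 terminates at degree 6.
Standard normalization: leading coefficient of T_n is 2^(n-1), so a_6 = 2^5 = 32. Work downward with a_k = (k+1)(k+2) a_{k+2} / ((k - 6)(k + 6)):
  a_4 = (5)(6)(32) / ((4 - 6)(4 + 6)) = 960/(-20) = -48
  a_2 = (3)(4)(-48) / ((2 - 6)(2 + 6)) = -576/(-32) = 18
  a_0 = (1)(2)(18) / ((0 - 6)(0 + 6)) = 36/(-36) = -1
Hence T_6(x) = 32 x^6 - 48 x^4 + 18 x^2 - 1.

T_6(x); series = 32 x^6 - 48 x^4 + 18 x^2 - 1


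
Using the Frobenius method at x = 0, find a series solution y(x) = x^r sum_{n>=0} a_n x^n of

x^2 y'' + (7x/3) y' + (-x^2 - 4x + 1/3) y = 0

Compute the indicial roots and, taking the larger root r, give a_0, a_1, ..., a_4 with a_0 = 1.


Write in Frobenius form y'' + (p(x)/x) y' + (q(x)/x^2) y = 0:
  p(x) = 7/3,  q(x) = -x^2 - 4x + 1/3.
Indicial equation: r(r-1) + (7/3) r + (1/3) = 0 -> roots r_1 = -1/3, r_2 = -1.
Take r = r_1 = -1/3. Let y(x) = x^r sum_{n>=0} a_n x^n with a_0 = 1.
Substitute y = x^r sum a_n x^n and match x^{r+n}. The recurrence is
  D(n) a_n - 4 a_{n-1} - 1 a_{n-2} = 0,  where D(n) = (r+n)(r+n-1) + (7/3)(r+n) + (1/3).
  a_n = [4 a_{n-1} + 1 a_{n-2}] / D(n).
Since the indicial polynomial factors as (r - r_1)(r - r_2), D(n) = (r_1 + n - r_1)(r_1 + n - r_2) = n(n + 2/3).
Evaluating step by step (a_0 = 1):
  n = 1: D(1) = 1(1 + 2/3) = 5/3; numerator = 4(1) = 4; a_1 = (4)/(5/3) = 12/5
  n = 2: D(2) = 2(2 + 2/3) = 16/3; numerator = 4(12/5) + 1(1) = 53/5; a_2 = (53/5)/(16/3) = 159/80
  n = 3: D(3) = 3(3 + 2/3) = 11; numerator = 4(159/80) + 1(12/5) = 207/20; a_3 = (207/20)/(11) = 207/220
  n = 4: D(4) = 4(4 + 2/3) = 56/3; numerator = 4(207/220) + 1(159/80) = 5061/880; a_4 = (5061/880)/(56/3) = 2169/7040

r = -1/3; a_0 = 1; a_1 = 12/5; a_2 = 159/80; a_3 = 207/220; a_4 = 2169/7040


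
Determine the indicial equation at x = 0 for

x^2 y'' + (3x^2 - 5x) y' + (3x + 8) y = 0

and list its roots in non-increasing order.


Divide by x^2 to reach normal form y'' + P_1(x) y' + P_2(x) y = 0 with P_1(x) = 3 - 5/x and P_2(x) = 3/x + 8/x^2.
x = 0 is a singular point because the y'-coefficient 3 - 5/x has a pole at x = 0 and the y-coefficient 3/x + 8/x^2 has a pole at x = 0.
It is a regular singular point because x P_1(x) = p(x) = 3x - 5 and x^2 P_2(x) = q(x) = 3x + 8 are polynomials, hence analytic at x = 0.
p(0) = -5,  q(0) = 8.
Indicial equation: r(r-1) + p(0) r + q(0) = 0, i.e. r^2 + (p(0) - 1) r + q(0) = 0, i.e. r^2 - 6 r + 8 = 0.
Discriminant: (-6)^2 - 4(8) = 4, so r = (6 ± 2)/2.
Solving: r_1 = 4, r_2 = 2.

indicial: r^2 - 6 r + 8 = 0; roots r_1 = 4, r_2 = 2


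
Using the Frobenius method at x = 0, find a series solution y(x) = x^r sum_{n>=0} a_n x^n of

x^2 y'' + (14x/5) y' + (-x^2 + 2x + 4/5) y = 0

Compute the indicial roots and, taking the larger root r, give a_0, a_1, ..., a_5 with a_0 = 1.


Write in Frobenius form y'' + (p(x)/x) y' + (q(x)/x^2) y = 0:
  p(x) = 14/5,  q(x) = -x^2 + 2x + 4/5.
Indicial equation: r(r-1) + (14/5) r + (4/5) = 0 -> roots r_1 = -4/5, r_2 = -1.
Take r = r_1 = -4/5. Let y(x) = x^r sum_{n>=0} a_n x^n with a_0 = 1.
Substitute y = x^r sum a_n x^n and match x^{r+n}. The recurrence is
  D(n) a_n + 2 a_{n-1} - 1 a_{n-2} = 0,  where D(n) = (r+n)(r+n-1) + (14/5)(r+n) + (4/5).
  a_n = [-2 a_{n-1} + 1 a_{n-2}] / D(n).
Since the indicial polynomial factors as (r - r_1)(r - r_2), D(n) = (r_1 + n - r_1)(r_1 + n - r_2) = n(n + 1/5).
Evaluating step by step (a_0 = 1):
  n = 1: D(1) = 1(1 + 1/5) = 6/5; numerator = -2(1) = -2; a_1 = (-2)/(6/5) = -5/3
  n = 2: D(2) = 2(2 + 1/5) = 22/5; numerator = -2(-5/3) + 1(1) = 13/3; a_2 = (13/3)/(22/5) = 65/66
  n = 3: D(3) = 3(3 + 1/5) = 48/5; numerator = -2(65/66) + 1(-5/3) = -40/11; a_3 = (-40/11)/(48/5) = -25/66
  n = 4: D(4) = 4(4 + 1/5) = 84/5; numerator = -2(-25/66) + 1(65/66) = 115/66; a_4 = (115/66)/(84/5) = 575/5544
  n = 5: D(5) = 5(5 + 1/5) = 26; numerator = -2(575/5544) + 1(-25/66) = -1625/2772; a_5 = (-1625/2772)/(26) = -125/5544

r = -4/5; a_0 = 1; a_1 = -5/3; a_2 = 65/66; a_3 = -25/66; a_4 = 575/5544; a_5 = -125/5544


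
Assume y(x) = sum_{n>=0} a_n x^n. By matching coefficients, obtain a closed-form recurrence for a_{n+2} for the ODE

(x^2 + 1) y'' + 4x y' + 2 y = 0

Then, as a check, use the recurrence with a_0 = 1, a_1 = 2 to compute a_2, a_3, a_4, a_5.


Substitute y = sum_n a_n x^n.
(1 + 1 x^2) y'' contributes (n+2)(n+1) a_{n+2} + n(n-1) a_n at x^n.
4 x y'(x) contributes 4 n a_n at x^n.
2 y(x) contributes 2 a_n at x^n.
Matching x^n: (n+2)(n+1) a_{n+2} + (n(n-1) + 4 n + 2) a_n = 0.
Thus a_{n+2} = (-n(n-1) - 4 n - 2) / ((n+1)(n+2)) * a_n.

Check with a_0 = 1, a_1 = 2 (apply the recurrence for n = 0, 1, 2, 3): a_0 = 1, a_1 = 2, a_2 = -1, a_3 = -2, a_4 = 1, a_5 = 2.

a_(n+2) = (-n(n-1) - 4 n - 2) / ((n+1)(n+2)) * a_n; check: a_0 = 1, a_1 = 2, a_2 = -1, a_3 = -2, a_4 = 1, a_5 = 2


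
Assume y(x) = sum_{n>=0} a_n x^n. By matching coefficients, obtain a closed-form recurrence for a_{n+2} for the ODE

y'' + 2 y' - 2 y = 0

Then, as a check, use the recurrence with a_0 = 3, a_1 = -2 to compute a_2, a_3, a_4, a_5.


Substitute y = sum_n a_n x^n.
y''(x) has coefficient (n+2)(n+1) a_{n+2} at x^n;
2 y'(x) has coefficient 2 (n+1) a_{n+1} at x^n;
-2 y(x) has coefficient -2 a_n at x^n.
Matching x^n: (n+2)(n+1) a_{n+2} + 2 (n+1) a_{n+1} - 2 a_n = 0.
Thus a_{n+2} = [-2 (n+1) a_{n+1} + 2 a_n] / ((n+1)(n+2)).

Check with a_0 = 3, a_1 = -2 (apply the recurrence for n = 0, 1, 2, 3): a_0 = 3, a_1 = -2, a_2 = 5, a_3 = -4, a_4 = 17/6, a_5 = -23/15.

a_(n+2) = [-2 (n+1) a_(n+1) + 2 a_n] / ((n+1)(n+2)); check: a_0 = 3, a_1 = -2, a_2 = 5, a_3 = -4, a_4 = 17/6, a_5 = -23/15


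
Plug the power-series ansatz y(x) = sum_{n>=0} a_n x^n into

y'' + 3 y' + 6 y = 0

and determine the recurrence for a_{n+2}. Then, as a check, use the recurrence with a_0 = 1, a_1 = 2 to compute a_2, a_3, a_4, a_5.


Substitute y = sum_n a_n x^n.
y''(x) has coefficient (n+2)(n+1) a_{n+2} at x^n;
3 y'(x) has coefficient 3 (n+1) a_{n+1} at x^n;
6 y(x) has coefficient 6 a_n at x^n.
Matching x^n: (n+2)(n+1) a_{n+2} + 3 (n+1) a_{n+1} + 6 a_n = 0.
Thus a_{n+2} = [-3 (n+1) a_{n+1} - 6 a_n] / ((n+1)(n+2)).

Check with a_0 = 1, a_1 = 2 (apply the recurrence for n = 0, 1, 2, 3): a_0 = 1, a_1 = 2, a_2 = -6, a_3 = 4, a_4 = 0, a_5 = -6/5.

a_(n+2) = [-3 (n+1) a_(n+1) - 6 a_n] / ((n+1)(n+2)); check: a_0 = 1, a_1 = 2, a_2 = -6, a_3 = 4, a_4 = 0, a_5 = -6/5


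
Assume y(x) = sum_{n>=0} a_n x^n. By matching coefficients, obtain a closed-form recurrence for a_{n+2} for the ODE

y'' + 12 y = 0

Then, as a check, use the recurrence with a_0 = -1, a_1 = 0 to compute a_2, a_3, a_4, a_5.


Substitute y = sum_n a_n x^n into y'' + (const) y = 0.
y''(x) = sum_{n>=0} (n+2)(n+1) a_{n+2} x^n.
The ODE becomes sum_n [(n+2)(n+1) a_{n+2} + 12 a_n] x^n = 0.
Setting each coefficient to zero gives the recurrence:
  (n+2)(n+1) a_{n+2} + 12 a_n = 0,
  a_{n+2} = -12 / ((n+1)(n+2)) a_n.

Check with a_0 = -1, a_1 = 0 (apply the recurrence for n = 0, 1, 2, 3): a_0 = -1, a_1 = 0, a_2 = 6, a_3 = 0, a_4 = -6, a_5 = 0.

a_{n+2} = -12/((n+1)(n+2)) * a_n; check: a_0 = -1, a_1 = 0, a_2 = 6, a_3 = 0, a_4 = -6, a_5 = 0


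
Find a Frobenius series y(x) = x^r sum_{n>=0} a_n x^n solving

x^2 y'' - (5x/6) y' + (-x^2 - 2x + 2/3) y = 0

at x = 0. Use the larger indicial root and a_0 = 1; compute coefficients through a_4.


Write in Frobenius form y'' + (p(x)/x) y' + (q(x)/x^2) y = 0:
  p(x) = -5/6,  q(x) = -x^2 - 2x + 2/3.
Indicial equation: r(r-1) + (-5/6) r + (2/3) = 0 -> roots r_1 = 4/3, r_2 = 1/2.
Take r = r_1 = 4/3. Let y(x) = x^r sum_{n>=0} a_n x^n with a_0 = 1.
Substitute y = x^r sum a_n x^n and match x^{r+n}. The recurrence is
  D(n) a_n - 2 a_{n-1} - 1 a_{n-2} = 0,  where D(n) = (r+n)(r+n-1) + (-5/6)(r+n) + (2/3).
  a_n = [2 a_{n-1} + 1 a_{n-2}] / D(n).
Since the indicial polynomial factors as (r - r_1)(r - r_2), D(n) = (r_1 + n - r_1)(r_1 + n - r_2) = n(n + 5/6).
Evaluating step by step (a_0 = 1):
  n = 1: D(1) = 1(1 + 5/6) = 11/6; numerator = 2(1) = 2; a_1 = (2)/(11/6) = 12/11
  n = 2: D(2) = 2(2 + 5/6) = 17/3; numerator = 2(12/11) + 1(1) = 35/11; a_2 = (35/11)/(17/3) = 105/187
  n = 3: D(3) = 3(3 + 5/6) = 23/2; numerator = 2(105/187) + 1(12/11) = 414/187; a_3 = (414/187)/(23/2) = 36/187
  n = 4: D(4) = 4(4 + 5/6) = 58/3; numerator = 2(36/187) + 1(105/187) = 177/187; a_4 = (177/187)/(58/3) = 531/10846

r = 4/3; a_0 = 1; a_1 = 12/11; a_2 = 105/187; a_3 = 36/187; a_4 = 531/10846


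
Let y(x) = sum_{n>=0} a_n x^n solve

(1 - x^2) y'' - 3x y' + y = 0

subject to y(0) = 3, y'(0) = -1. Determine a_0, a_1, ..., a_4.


Ansatz: y(x) = sum_{n>=0} a_n x^n, so y'(x) = sum_{n>=1} n a_n x^(n-1) and y''(x) = sum_{n>=2} n(n-1) a_n x^(n-2).
Substitute into P(x) y'' + Q(x) y' + R(x) y = 0 with P(x) = 1 - x^2, Q(x) = -3x, R(x) = 1, and match powers of x.
Initial conditions: a_0 = 3, a_1 = -1.
Setting the coefficient of each power of x to zero and solving order by order (substituting the coefficients already found):
  x^0: 2 a_2 + a_0 = 0  ->  2 a_2 = -a_0 = -3  ->  a_2 = -3/2
  x^1: 6 a_3 - 2 a_1 = 0  ->  6 a_3 = 2 a_1 = -2  ->  a_3 = -1/3
  x^2: 12 a_4 - 7 a_2 = 0  ->  12 a_4 = 7 a_2 = -21/2  ->  a_4 = -7/8
Truncated series: y(x) = 3 - x - (3/2) x^2 - (1/3) x^3 - (7/8) x^4 + O(x^5).

a_0 = 3; a_1 = -1; a_2 = -3/2; a_3 = -1/3; a_4 = -7/8


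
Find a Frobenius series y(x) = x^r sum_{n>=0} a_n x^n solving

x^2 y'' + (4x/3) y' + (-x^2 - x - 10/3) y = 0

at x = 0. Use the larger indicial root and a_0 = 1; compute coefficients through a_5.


Write in Frobenius form y'' + (p(x)/x) y' + (q(x)/x^2) y = 0:
  p(x) = 4/3,  q(x) = -x^2 - x - 10/3.
Indicial equation: r(r-1) + (4/3) r + (-10/3) = 0 -> roots r_1 = 5/3, r_2 = -2.
Take r = r_1 = 5/3. Let y(x) = x^r sum_{n>=0} a_n x^n with a_0 = 1.
Substitute y = x^r sum a_n x^n and match x^{r+n}. The recurrence is
  D(n) a_n - 1 a_{n-1} - 1 a_{n-2} = 0,  where D(n) = (r+n)(r+n-1) + (4/3)(r+n) + (-10/3).
  a_n = [1 a_{n-1} + 1 a_{n-2}] / D(n).
Since the indicial polynomial factors as (r - r_1)(r - r_2), D(n) = (r_1 + n - r_1)(r_1 + n - r_2) = n(n + 11/3).
Evaluating step by step (a_0 = 1):
  n = 1: D(1) = 1(1 + 11/3) = 14/3; numerator = 1(1) = 1; a_1 = (1)/(14/3) = 3/14
  n = 2: D(2) = 2(2 + 11/3) = 34/3; numerator = 1(3/14) + 1(1) = 17/14; a_2 = (17/14)/(34/3) = 3/28
  n = 3: D(3) = 3(3 + 11/3) = 20; numerator = 1(3/28) + 1(3/14) = 9/28; a_3 = (9/28)/(20) = 9/560
  n = 4: D(4) = 4(4 + 11/3) = 92/3; numerator = 1(9/560) + 1(3/28) = 69/560; a_4 = (69/560)/(92/3) = 9/2240
  n = 5: D(5) = 5(5 + 11/3) = 130/3; numerator = 1(9/2240) + 1(9/560) = 9/448; a_5 = (9/448)/(130/3) = 27/58240

r = 5/3; a_0 = 1; a_1 = 3/14; a_2 = 3/28; a_3 = 9/560; a_4 = 9/2240; a_5 = 27/58240


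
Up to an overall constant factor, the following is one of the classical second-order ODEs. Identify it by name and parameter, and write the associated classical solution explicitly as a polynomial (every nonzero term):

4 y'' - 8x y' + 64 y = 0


All three coefficients share the factor 4; dividing through by 4 gives  y'' - 2x y' + 16 y = 0.
This matches the Hermite equation y'' - 2x y' + 2n y = 0 with 2n = 16, so n = 8; the polynomial solution is H_8(x).
With y = sum_k a_k x^k, matching x^k gives (k+2)(k+1) a_{k+2} = 2(k - n) a_k = 2(k - 8) a_k. The right side vanishes at k = 8, so the series with the parity of 8 terminates at degree 8.
Standard normalization: leading coefficient of H_n is 2^n, so a_8 = 2^8 = 256. Work downward with a_k = (k+1)(k+2) a_{k+2} / (2(k - n)):
  a_6 = (7)(8)(256) / (2(6 - 8)) = 14336/(-4) = -3584
  a_4 = (5)(6)(-3584) / (2(4 - 8)) = -107520/(-8) = 13440
  a_2 = (3)(4)(13440) / (2(2 - 8)) = 161280/(-12) = -13440
  a_0 = (1)(2)(-13440) / (2(0 - 8)) = -26880/(-16) = 1680
Hence H_8(x) = 256 x^8 - 3584 x^6 + 13440 x^4 - 13440 x^2 + 1680.

H_8(x); series = 256 x^8 - 3584 x^6 + 13440 x^4 - 13440 x^2 + 1680


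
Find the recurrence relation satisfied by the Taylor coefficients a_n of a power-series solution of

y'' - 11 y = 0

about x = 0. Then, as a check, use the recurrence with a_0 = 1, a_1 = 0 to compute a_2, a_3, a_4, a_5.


Substitute y = sum_n a_n x^n into y'' + (const) y = 0.
y''(x) = sum_{n>=0} (n+2)(n+1) a_{n+2} x^n.
The ODE becomes sum_n [(n+2)(n+1) a_{n+2} - 11 a_n] x^n = 0.
Setting each coefficient to zero gives the recurrence:
  (n+2)(n+1) a_{n+2} - 11 a_n = 0,
  a_{n+2} = 11 / ((n+1)(n+2)) a_n.

Check with a_0 = 1, a_1 = 0 (apply the recurrence for n = 0, 1, 2, 3): a_0 = 1, a_1 = 0, a_2 = 11/2, a_3 = 0, a_4 = 121/24, a_5 = 0.

a_{n+2} = 11/((n+1)(n+2)) * a_n; check: a_0 = 1, a_1 = 0, a_2 = 11/2, a_3 = 0, a_4 = 121/24, a_5 = 0


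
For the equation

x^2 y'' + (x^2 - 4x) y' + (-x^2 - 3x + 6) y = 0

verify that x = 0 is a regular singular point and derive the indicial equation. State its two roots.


Divide by x^2 to reach normal form y'' + P_1(x) y' + P_2(x) y = 0 with P_1(x) = 1 - 4/x and P_2(x) = -1 - 3/x + 6/x^2.
x = 0 is a singular point because the y'-coefficient 1 - 4/x has a pole at x = 0 and the y-coefficient -1 - 3/x + 6/x^2 has a pole at x = 0.
It is a regular singular point because x P_1(x) = p(x) = x - 4 and x^2 P_2(x) = q(x) = -x^2 - 3x + 6 are polynomials, hence analytic at x = 0.
p(0) = -4,  q(0) = 6.
Indicial equation: r(r-1) + p(0) r + q(0) = 0, i.e. r^2 + (p(0) - 1) r + q(0) = 0, i.e. r^2 - 5 r + 6 = 0.
Discriminant: (-5)^2 - 4(6) = 1, so r = (5 ± 1)/2.
Solving: r_1 = 3, r_2 = 2.

indicial: r^2 - 5 r + 6 = 0; roots r_1 = 3, r_2 = 2


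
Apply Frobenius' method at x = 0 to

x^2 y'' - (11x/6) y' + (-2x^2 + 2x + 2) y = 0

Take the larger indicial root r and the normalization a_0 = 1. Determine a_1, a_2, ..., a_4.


Write in Frobenius form y'' + (p(x)/x) y' + (q(x)/x^2) y = 0:
  p(x) = -11/6,  q(x) = -2x^2 + 2x + 2.
Indicial equation: r(r-1) + (-11/6) r + (2) = 0 -> roots r_1 = 3/2, r_2 = 4/3.
Take r = r_1 = 3/2. Let y(x) = x^r sum_{n>=0} a_n x^n with a_0 = 1.
Substitute y = x^r sum a_n x^n and match x^{r+n}. The recurrence is
  D(n) a_n + 2 a_{n-1} - 2 a_{n-2} = 0,  where D(n) = (r+n)(r+n-1) + (-11/6)(r+n) + (2).
  a_n = [-2 a_{n-1} + 2 a_{n-2}] / D(n).
Since the indicial polynomial factors as (r - r_1)(r - r_2), D(n) = (r_1 + n - r_1)(r_1 + n - r_2) = n(n + 1/6).
Evaluating step by step (a_0 = 1):
  n = 1: D(1) = 1(1 + 1/6) = 7/6; numerator = -2(1) = -2; a_1 = (-2)/(7/6) = -12/7
  n = 2: D(2) = 2(2 + 1/6) = 13/3; numerator = -2(-12/7) + 2(1) = 38/7; a_2 = (38/7)/(13/3) = 114/91
  n = 3: D(3) = 3(3 + 1/6) = 19/2; numerator = -2(114/91) + 2(-12/7) = -540/91; a_3 = (-540/91)/(19/2) = -1080/1729
  n = 4: D(4) = 4(4 + 1/6) = 50/3; numerator = -2(-1080/1729) + 2(114/91) = 6492/1729; a_4 = (6492/1729)/(50/3) = 9738/43225

r = 3/2; a_0 = 1; a_1 = -12/7; a_2 = 114/91; a_3 = -1080/1729; a_4 = 9738/43225


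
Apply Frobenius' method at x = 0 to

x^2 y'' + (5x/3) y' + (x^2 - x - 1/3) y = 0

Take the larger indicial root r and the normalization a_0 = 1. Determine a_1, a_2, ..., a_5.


Write in Frobenius form y'' + (p(x)/x) y' + (q(x)/x^2) y = 0:
  p(x) = 5/3,  q(x) = x^2 - x - 1/3.
Indicial equation: r(r-1) + (5/3) r + (-1/3) = 0 -> roots r_1 = 1/3, r_2 = -1.
Take r = r_1 = 1/3. Let y(x) = x^r sum_{n>=0} a_n x^n with a_0 = 1.
Substitute y = x^r sum a_n x^n and match x^{r+n}. The recurrence is
  D(n) a_n - 1 a_{n-1} + 1 a_{n-2} = 0,  where D(n) = (r+n)(r+n-1) + (5/3)(r+n) + (-1/3).
  a_n = [1 a_{n-1} - 1 a_{n-2}] / D(n).
Since the indicial polynomial factors as (r - r_1)(r - r_2), D(n) = (r_1 + n - r_1)(r_1 + n - r_2) = n(n + 4/3).
Evaluating step by step (a_0 = 1):
  n = 1: D(1) = 1(1 + 4/3) = 7/3; numerator = 1(1) = 1; a_1 = (1)/(7/3) = 3/7
  n = 2: D(2) = 2(2 + 4/3) = 20/3; numerator = 1(3/7) - 1(1) = -4/7; a_2 = (-4/7)/(20/3) = -3/35
  n = 3: D(3) = 3(3 + 4/3) = 13; numerator = 1(-3/35) - 1(3/7) = -18/35; a_3 = (-18/35)/(13) = -18/455
  n = 4: D(4) = 4(4 + 4/3) = 64/3; numerator = 1(-18/455) - 1(-3/35) = 3/65; a_4 = (3/65)/(64/3) = 9/4160
  n = 5: D(5) = 5(5 + 4/3) = 95/3; numerator = 1(9/4160) - 1(-18/455) = 243/5824; a_5 = (243/5824)/(95/3) = 729/553280

r = 1/3; a_0 = 1; a_1 = 3/7; a_2 = -3/35; a_3 = -18/455; a_4 = 9/4160; a_5 = 729/553280


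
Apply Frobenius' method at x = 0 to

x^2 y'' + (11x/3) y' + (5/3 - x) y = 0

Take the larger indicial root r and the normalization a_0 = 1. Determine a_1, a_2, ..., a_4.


Write in Frobenius form y'' + (p(x)/x) y' + (q(x)/x^2) y = 0:
  p(x) = 11/3,  q(x) = 5/3 - x.
Indicial equation: r(r-1) + (11/3) r + (5/3) = 0 -> roots r_1 = -1, r_2 = -5/3.
Take r = r_1 = -1. Let y(x) = x^r sum_{n>=0} a_n x^n with a_0 = 1.
Substitute y = x^r sum a_n x^n and match x^{r+n}. The recurrence is
  D(n) a_n - 1 a_{n-1} = 0,  where D(n) = (r+n)(r+n-1) + (11/3)(r+n) + (5/3).
  a_n = 1 / D(n) * a_{n-1}.
Since the indicial polynomial factors as (r - r_1)(r - r_2), D(n) = (r_1 + n - r_1)(r_1 + n - r_2) = n(n + 2/3).
Evaluating step by step (a_0 = 1):
  n = 1: D(1) = 1(1 + 2/3) = 5/3; numerator = 1(1) = 1; a_1 = (1)/(5/3) = 3/5
  n = 2: D(2) = 2(2 + 2/3) = 16/3; numerator = 1(3/5) = 3/5; a_2 = (3/5)/(16/3) = 9/80
  n = 3: D(3) = 3(3 + 2/3) = 11; numerator = 1(9/80) = 9/80; a_3 = (9/80)/(11) = 9/880
  n = 4: D(4) = 4(4 + 2/3) = 56/3; numerator = 1(9/880) = 9/880; a_4 = (9/880)/(56/3) = 27/49280

r = -1; a_0 = 1; a_1 = 3/5; a_2 = 9/80; a_3 = 9/880; a_4 = 27/49280


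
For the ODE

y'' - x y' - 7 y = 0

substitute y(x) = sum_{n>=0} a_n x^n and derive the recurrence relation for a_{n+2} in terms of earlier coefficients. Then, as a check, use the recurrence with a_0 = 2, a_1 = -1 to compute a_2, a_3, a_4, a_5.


Substitute y = sum_n a_n x^n.
y''(x) has coefficient (n+2)(n+1) a_{n+2} at x^n;
-x y'(x) has coefficient -n a_n at x^n (shift);
-7 y(x) has coefficient -7 a_n at x^n.
Matching x^n: (n+2)(n+1) a_{n+2} + (-n - 7) a_n = 0.
Thus a_{n+2} = (n + 7) / ((n+1)(n+2)) * a_n.

Check with a_0 = 2, a_1 = -1 (apply the recurrence for n = 0, 1, 2, 3): a_0 = 2, a_1 = -1, a_2 = 7, a_3 = -4/3, a_4 = 21/4, a_5 = -2/3.

a_(n+2) = (n + 7) / ((n+1)(n+2)) * a_n; check: a_0 = 2, a_1 = -1, a_2 = 7, a_3 = -4/3, a_4 = 21/4, a_5 = -2/3


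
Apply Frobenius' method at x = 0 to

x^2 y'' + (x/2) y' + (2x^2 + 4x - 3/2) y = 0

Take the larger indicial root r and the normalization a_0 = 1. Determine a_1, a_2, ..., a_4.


Write in Frobenius form y'' + (p(x)/x) y' + (q(x)/x^2) y = 0:
  p(x) = 1/2,  q(x) = 2x^2 + 4x - 3/2.
Indicial equation: r(r-1) + (1/2) r + (-3/2) = 0 -> roots r_1 = 3/2, r_2 = -1.
Take r = r_1 = 3/2. Let y(x) = x^r sum_{n>=0} a_n x^n with a_0 = 1.
Substitute y = x^r sum a_n x^n and match x^{r+n}. The recurrence is
  D(n) a_n + 4 a_{n-1} + 2 a_{n-2} = 0,  where D(n) = (r+n)(r+n-1) + (1/2)(r+n) + (-3/2).
  a_n = [-4 a_{n-1} - 2 a_{n-2}] / D(n).
Since the indicial polynomial factors as (r - r_1)(r - r_2), D(n) = (r_1 + n - r_1)(r_1 + n - r_2) = n(n + 5/2).
Evaluating step by step (a_0 = 1):
  n = 1: D(1) = 1(1 + 5/2) = 7/2; numerator = -4(1) = -4; a_1 = (-4)/(7/2) = -8/7
  n = 2: D(2) = 2(2 + 5/2) = 9; numerator = -4(-8/7) - 2(1) = 18/7; a_2 = (18/7)/(9) = 2/7
  n = 3: D(3) = 3(3 + 5/2) = 33/2; numerator = -4(2/7) - 2(-8/7) = 8/7; a_3 = (8/7)/(33/2) = 16/231
  n = 4: D(4) = 4(4 + 5/2) = 26; numerator = -4(16/231) - 2(2/7) = -28/33; a_4 = (-28/33)/(26) = -14/429

r = 3/2; a_0 = 1; a_1 = -8/7; a_2 = 2/7; a_3 = 16/231; a_4 = -14/429


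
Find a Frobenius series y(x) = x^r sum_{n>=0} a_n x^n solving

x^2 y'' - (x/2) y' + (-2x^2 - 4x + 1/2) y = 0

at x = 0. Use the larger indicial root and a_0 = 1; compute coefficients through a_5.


Write in Frobenius form y'' + (p(x)/x) y' + (q(x)/x^2) y = 0:
  p(x) = -1/2,  q(x) = -2x^2 - 4x + 1/2.
Indicial equation: r(r-1) + (-1/2) r + (1/2) = 0 -> roots r_1 = 1, r_2 = 1/2.
Take r = r_1 = 1. Let y(x) = x^r sum_{n>=0} a_n x^n with a_0 = 1.
Substitute y = x^r sum a_n x^n and match x^{r+n}. The recurrence is
  D(n) a_n - 4 a_{n-1} - 2 a_{n-2} = 0,  where D(n) = (r+n)(r+n-1) + (-1/2)(r+n) + (1/2).
  a_n = [4 a_{n-1} + 2 a_{n-2}] / D(n).
Since the indicial polynomial factors as (r - r_1)(r - r_2), D(n) = (r_1 + n - r_1)(r_1 + n - r_2) = n(n + 1/2).
Evaluating step by step (a_0 = 1):
  n = 1: D(1) = 1(1 + 1/2) = 3/2; numerator = 4(1) = 4; a_1 = (4)/(3/2) = 8/3
  n = 2: D(2) = 2(2 + 1/2) = 5; numerator = 4(8/3) + 2(1) = 38/3; a_2 = (38/3)/(5) = 38/15
  n = 3: D(3) = 3(3 + 1/2) = 21/2; numerator = 4(38/15) + 2(8/3) = 232/15; a_3 = (232/15)/(21/2) = 464/315
  n = 4: D(4) = 4(4 + 1/2) = 18; numerator = 4(464/315) + 2(38/15) = 3452/315; a_4 = (3452/315)/(18) = 1726/2835
  n = 5: D(5) = 5(5 + 1/2) = 55/2; numerator = 4(1726/2835) + 2(464/315) = 15256/2835; a_5 = (15256/2835)/(55/2) = 30512/155925

r = 1; a_0 = 1; a_1 = 8/3; a_2 = 38/15; a_3 = 464/315; a_4 = 1726/2835; a_5 = 30512/155925


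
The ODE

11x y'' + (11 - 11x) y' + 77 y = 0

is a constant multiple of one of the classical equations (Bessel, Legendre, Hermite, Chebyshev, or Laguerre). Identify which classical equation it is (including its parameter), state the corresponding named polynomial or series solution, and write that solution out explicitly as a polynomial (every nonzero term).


All three coefficients share the factor 11; dividing through by 11 gives  x y'' + (1 - x) y' + 7 y = 0.
This matches the Laguerre equation x y'' + (1 - x) y' + n y = 0 with n = 7; the polynomial solution is L_7(x).
With y = sum_k a_k x^k, matching x^k gives (k+1)k a_{k+1} + (k+1) a_{k+1} - k a_k + n a_k = 0, i.e. (k+1)^2 a_{k+1} = (k - n) a_k = (k - 7) a_k. The right side vanishes at k = 7, so the series terminates at degree 7.
Standard normalization L_n(0) = 1 gives a_0 = 1. Work upward with a_{k+1} = (k - 7) a_k / (k+1)^2:
  a_1 = (0 - 7)(1) / 1^2 = -7/1 = -7
  a_2 = (1 - 7)(-7) / 2^2 = 42/4 = 21/2
  a_3 = (2 - 7)(21/2) / 3^2 = (-105/2)/9 = -35/6
  a_4 = (3 - 7)(-35/6) / 4^2 = (70/3)/16 = 35/24
  a_5 = (4 - 7)(35/24) / 5^2 = (-35/8)/25 = -7/40
  a_6 = (5 - 7)(-7/40) / 6^2 = (7/20)/36 = 7/720
  a_7 = (6 - 7)(7/720) / 7^2 = (-7/720)/49 = -1/5040
Hence L_7(x) = -x^7/5040 + 7 x^6/720 - 7 x^5/40 + 35 x^4/24 - 35 x^3/6 + 21 x^2/2 - 7 x + 1.

L_7(x); series = -x^7/5040 + 7 x^6/720 - 7 x^5/40 + 35 x^4/24 - 35 x^3/6 + 21 x^2/2 - 7 x + 1


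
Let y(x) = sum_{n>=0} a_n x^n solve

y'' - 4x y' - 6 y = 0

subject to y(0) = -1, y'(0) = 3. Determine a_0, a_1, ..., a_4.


Ansatz: y(x) = sum_{n>=0} a_n x^n, so y'(x) = sum_{n>=1} n a_n x^(n-1) and y''(x) = sum_{n>=2} n(n-1) a_n x^(n-2).
Substitute into P(x) y'' + Q(x) y' + R(x) y = 0 with P(x) = 1, Q(x) = -4x, R(x) = -6, and match powers of x.
Initial conditions: a_0 = -1, a_1 = 3.
Setting the coefficient of each power of x to zero and solving order by order (substituting the coefficients already found):
  x^0: 2 a_2 - 6 a_0 = 0  ->  2 a_2 = 6 a_0 = -6  ->  a_2 = -3
  x^1: 6 a_3 - 10 a_1 = 0  ->  6 a_3 = 10 a_1 = 30  ->  a_3 = 5
  x^2: 12 a_4 - 14 a_2 = 0  ->  12 a_4 = 14 a_2 = -42  ->  a_4 = -7/2
Truncated series: y(x) = -1 + 3 x - 3 x^2 + 5 x^3 - (7/2) x^4 + O(x^5).

a_0 = -1; a_1 = 3; a_2 = -3; a_3 = 5; a_4 = -7/2


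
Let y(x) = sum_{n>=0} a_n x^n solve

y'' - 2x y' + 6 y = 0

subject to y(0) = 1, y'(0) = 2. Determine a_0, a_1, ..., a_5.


Ansatz: y(x) = sum_{n>=0} a_n x^n, so y'(x) = sum_{n>=1} n a_n x^(n-1) and y''(x) = sum_{n>=2} n(n-1) a_n x^(n-2).
Substitute into P(x) y'' + Q(x) y' + R(x) y = 0 with P(x) = 1, Q(x) = -2x, R(x) = 6, and match powers of x.
Initial conditions: a_0 = 1, a_1 = 2.
Setting the coefficient of each power of x to zero and solving order by order (substituting the coefficients already found):
  x^0: 2 a_2 + 6 a_0 = 0  ->  2 a_2 = -6 a_0 = -6  ->  a_2 = -3
  x^1: 6 a_3 + 4 a_1 = 0  ->  6 a_3 = -4 a_1 = -8  ->  a_3 = -4/3
  x^2: 12 a_4 + 2 a_2 = 0  ->  12 a_4 = -2 a_2 = 6  ->  a_4 = 1/2
  x^3: 20 a_5 = 0  ->  a_5 = 0
Truncated series: y(x) = 1 + 2 x - 3 x^2 - (4/3) x^3 + (1/2) x^4 + O(x^6).

a_0 = 1; a_1 = 2; a_2 = -3; a_3 = -4/3; a_4 = 1/2; a_5 = 0


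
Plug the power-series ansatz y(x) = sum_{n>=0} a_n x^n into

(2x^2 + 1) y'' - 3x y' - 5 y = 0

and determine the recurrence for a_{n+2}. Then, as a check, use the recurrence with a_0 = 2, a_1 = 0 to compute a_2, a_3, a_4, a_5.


Substitute y = sum_n a_n x^n.
(1 + 2 x^2) y'' contributes (n+2)(n+1) a_{n+2} + 2 n(n-1) a_n at x^n.
-3 x y'(x) contributes -3 n a_n at x^n.
-5 y(x) contributes -5 a_n at x^n.
Matching x^n: (n+2)(n+1) a_{n+2} + (2 n(n-1) - 3 n - 5) a_n = 0.
Thus a_{n+2} = (-2 n(n-1) + 3 n + 5) / ((n+1)(n+2)) * a_n.

Check with a_0 = 2, a_1 = 0 (apply the recurrence for n = 0, 1, 2, 3): a_0 = 2, a_1 = 0, a_2 = 5, a_3 = 0, a_4 = 35/12, a_5 = 0.

a_(n+2) = (-2 n(n-1) + 3 n + 5) / ((n+1)(n+2)) * a_n; check: a_0 = 2, a_1 = 0, a_2 = 5, a_3 = 0, a_4 = 35/12, a_5 = 0


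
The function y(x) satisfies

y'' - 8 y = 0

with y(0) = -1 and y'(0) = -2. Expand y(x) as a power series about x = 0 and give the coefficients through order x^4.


Ansatz: y(x) = sum_{n>=0} a_n x^n, so y'(x) = sum_{n>=1} n a_n x^(n-1) and y''(x) = sum_{n>=2} n(n-1) a_n x^(n-2).
Substitute into P(x) y'' + Q(x) y' + R(x) y = 0 with P(x) = 1, Q(x) = 0, R(x) = -8, and match powers of x.
Initial conditions: a_0 = -1, a_1 = -2.
Setting the coefficient of each power of x to zero and solving order by order (substituting the coefficients already found):
  x^0: 2 a_2 - 8 a_0 = 0  ->  2 a_2 = 8 a_0 = -8  ->  a_2 = -4
  x^1: 6 a_3 - 8 a_1 = 0  ->  6 a_3 = 8 a_1 = -16  ->  a_3 = -8/3
  x^2: 12 a_4 - 8 a_2 = 0  ->  12 a_4 = 8 a_2 = -32  ->  a_4 = -8/3
Truncated series: y(x) = -1 - 2 x - 4 x^2 - (8/3) x^3 - (8/3) x^4 + O(x^5).

a_0 = -1; a_1 = -2; a_2 = -4; a_3 = -8/3; a_4 = -8/3


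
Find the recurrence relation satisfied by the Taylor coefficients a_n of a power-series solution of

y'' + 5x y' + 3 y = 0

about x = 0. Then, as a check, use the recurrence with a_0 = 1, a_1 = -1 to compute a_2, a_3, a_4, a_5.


Substitute y = sum_n a_n x^n.
y''(x) has coefficient (n+2)(n+1) a_{n+2} at x^n;
5 x y'(x) has coefficient 5 n a_n at x^n (shift);
3 y(x) has coefficient 3 a_n at x^n.
Matching x^n: (n+2)(n+1) a_{n+2} + (5n + 3) a_n = 0.
Thus a_{n+2} = (-5n - 3) / ((n+1)(n+2)) * a_n.

Check with a_0 = 1, a_1 = -1 (apply the recurrence for n = 0, 1, 2, 3): a_0 = 1, a_1 = -1, a_2 = -3/2, a_3 = 4/3, a_4 = 13/8, a_5 = -6/5.

a_(n+2) = (-5n - 3) / ((n+1)(n+2)) * a_n; check: a_0 = 1, a_1 = -1, a_2 = -3/2, a_3 = 4/3, a_4 = 13/8, a_5 = -6/5


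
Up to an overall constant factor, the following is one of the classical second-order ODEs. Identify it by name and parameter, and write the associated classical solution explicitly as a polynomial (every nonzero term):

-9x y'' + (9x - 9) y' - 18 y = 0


All three coefficients share the factor -9; dividing through by -9 gives  x y'' + (1 - x) y' + 2 y = 0.
This matches the Laguerre equation x y'' + (1 - x) y' + n y = 0 with n = 2; the polynomial solution is L_2(x).
With y = sum_k a_k x^k, matching x^k gives (k+1)k a_{k+1} + (k+1) a_{k+1} - k a_k + n a_k = 0, i.e. (k+1)^2 a_{k+1} = (k - n) a_k = (k - 2) a_k. The right side vanishes at k = 2, so the series terminates at degree 2.
Standard normalization L_n(0) = 1 gives a_0 = 1. Work upward with a_{k+1} = (k - 2) a_k / (k+1)^2:
  a_1 = (0 - 2)(1) / 1^2 = -2/1 = -2
  a_2 = (1 - 2)(-2) / 2^2 = 2/4 = 1/2
Hence L_2(x) = x^2/2 - 2 x + 1.

L_2(x); series = x^2/2 - 2 x + 1
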